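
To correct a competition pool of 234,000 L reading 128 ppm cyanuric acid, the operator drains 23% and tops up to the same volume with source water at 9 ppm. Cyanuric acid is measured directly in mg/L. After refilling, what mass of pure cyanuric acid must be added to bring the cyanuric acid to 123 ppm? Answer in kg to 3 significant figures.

After draining 23% and refilling: 128 × 0.77 + 9 × 0.23 = 100.63 ppm.
Deficit to target: 123 − 100.63 = 22.37 mg/L.
Mass: 22.37 mg/L × 234,000 L = 5235 g cyanuric acid.

5.23 kg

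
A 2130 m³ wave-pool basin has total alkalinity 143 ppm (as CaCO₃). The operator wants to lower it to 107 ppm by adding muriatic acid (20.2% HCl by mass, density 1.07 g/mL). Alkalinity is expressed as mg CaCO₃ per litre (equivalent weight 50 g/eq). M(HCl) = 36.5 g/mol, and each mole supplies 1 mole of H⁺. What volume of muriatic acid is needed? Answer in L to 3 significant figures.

Volume: 2130 m³ = 2,130,000 L.
Alkalinity to neutralize: (143 − 107) = 36 mg/L as CaCO₃ × 2,130,000 L = 76,680 g as CaCO₃.
Equivalents of H⁺ required: 76,680 ÷ 50 g/eq = 1534 eq = 1534 mol HCl.
Mass of HCl: 1534 × 36.5 = 55,980 g.
Mass of 20.2% solution: 55,980 / 0.202 = 277,100 g.
Volume: 277,100 g ÷ 1.07 g/mL = 259,000 mL.

259 L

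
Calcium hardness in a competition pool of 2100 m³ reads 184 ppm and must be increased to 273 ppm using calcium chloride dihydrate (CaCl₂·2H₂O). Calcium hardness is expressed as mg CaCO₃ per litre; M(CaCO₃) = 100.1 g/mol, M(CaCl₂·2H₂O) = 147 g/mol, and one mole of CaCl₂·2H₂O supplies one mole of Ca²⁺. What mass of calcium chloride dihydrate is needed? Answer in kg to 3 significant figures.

274 kg

Volume: 2100 m³ = 2,100,000 L.
Hardness to add: (273 − 184) = 89 mg/L as CaCO₃ × 2,100,000 L = 186,900 g as CaCO₃.
Moles of Ca²⁺ (1 mol Ca²⁺ ≡ 1 mol CaCO₃): 186,900 / 100.1 g/mol = 1867 mol.
Mass of CaCl₂·2H₂O: 1867 × 147 = 274,500 g.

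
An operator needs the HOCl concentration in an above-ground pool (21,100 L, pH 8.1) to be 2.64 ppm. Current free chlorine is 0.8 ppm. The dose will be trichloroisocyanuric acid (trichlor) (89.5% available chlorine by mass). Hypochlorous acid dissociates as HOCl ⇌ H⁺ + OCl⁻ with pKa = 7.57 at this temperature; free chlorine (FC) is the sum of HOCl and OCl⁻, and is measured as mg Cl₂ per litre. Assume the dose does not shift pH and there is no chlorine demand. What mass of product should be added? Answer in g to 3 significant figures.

[OCl⁻]/[HOCl] = 10^(pH − pKa) = 10^(8.1 − 7.57) = 3.388; fraction as HOCl = 1/(1 + 3.388) = 0.2279.
Free chlorine required for 2.64 ppm HOCl: 2.64 / 0.2279 = 11.59 ppm.
FC to add: 11.59 − 0.8 = 10.79 mg/L as Cl₂.
Cl₂ equivalent: 10.79 mg/L × 21,100 L = 227.6 g.
Product at 89.5% available Cl: 227.6 / 0.895 = 254.3 g.

254 g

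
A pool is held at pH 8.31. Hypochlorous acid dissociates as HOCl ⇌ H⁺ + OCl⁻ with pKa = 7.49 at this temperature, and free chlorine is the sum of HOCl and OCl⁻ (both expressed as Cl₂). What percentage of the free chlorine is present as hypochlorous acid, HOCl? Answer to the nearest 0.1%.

13.1%

[OCl⁻]/[HOCl] = 10^(pH − pKa) = 10^(8.31 − 7.49) = 10^0.82 = 6.607.
Fraction as HOCl = 1 / (1 + 6.607) = 0.1315.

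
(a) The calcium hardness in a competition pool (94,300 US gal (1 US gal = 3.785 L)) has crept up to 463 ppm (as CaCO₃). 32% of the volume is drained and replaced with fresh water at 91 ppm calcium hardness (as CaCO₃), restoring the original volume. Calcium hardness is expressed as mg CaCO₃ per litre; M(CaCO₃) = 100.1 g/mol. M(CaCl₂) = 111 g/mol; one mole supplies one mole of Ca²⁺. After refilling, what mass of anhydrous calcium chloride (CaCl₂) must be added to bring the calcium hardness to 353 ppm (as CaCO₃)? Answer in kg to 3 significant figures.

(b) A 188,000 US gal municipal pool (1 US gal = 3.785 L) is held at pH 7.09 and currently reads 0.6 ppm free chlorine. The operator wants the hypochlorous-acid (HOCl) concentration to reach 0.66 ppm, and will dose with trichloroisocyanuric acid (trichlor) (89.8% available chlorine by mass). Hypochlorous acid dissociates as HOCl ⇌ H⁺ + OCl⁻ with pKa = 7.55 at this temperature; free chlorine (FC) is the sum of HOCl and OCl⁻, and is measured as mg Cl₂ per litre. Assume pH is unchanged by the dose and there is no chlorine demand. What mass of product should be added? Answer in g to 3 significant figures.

(a) 3.58 kg; (b) 229 g

(a) Volume: 94,300 US gal × 3.785 L/gal = 356,926 L.
(a) After draining 32% and refilling: 463 × 0.68 + 91 × 0.32 = 343.96 ppm.
(a) Deficit to target: 353 − 343.96 = 9.04 mg/L.
(a) As CaCO₃: 9.04 mg/L × 356,926 L = 3227 g; ÷ 100.1 = 32.23 mol Ca²⁺.
(a) Mass: 32.23 × 111 = 3578 g.

(b) Volume: 188,000 US gal × 3.785 L/gal = 711,580 L.
(b) [OCl⁻]/[HOCl] = 10^(pH − pKa) = 10^(7.09 − 7.55) = 0.3467; fraction as HOCl = 1/(1 + 0.3467) = 0.7425.
(b) Free chlorine required for 0.66 ppm HOCl: 0.66 / 0.7425 = 0.8888 ppm.
(b) FC to add: 0.8888 − 0.6 = 0.2888 mg/L as Cl₂.
(b) Cl₂ equivalent: 0.2888 mg/L × 711,580 L = 205.5 g.
(b) Product at 89.8% available Cl: 205.5 / 0.898 = 228.9 g.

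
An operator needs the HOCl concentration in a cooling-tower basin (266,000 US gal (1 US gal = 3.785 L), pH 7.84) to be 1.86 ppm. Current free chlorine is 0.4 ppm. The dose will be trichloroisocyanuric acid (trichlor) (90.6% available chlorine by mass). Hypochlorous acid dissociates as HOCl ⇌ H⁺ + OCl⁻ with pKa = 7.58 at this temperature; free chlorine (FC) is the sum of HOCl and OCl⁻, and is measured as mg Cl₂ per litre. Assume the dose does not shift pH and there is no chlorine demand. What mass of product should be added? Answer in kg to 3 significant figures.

5.38 kg

Volume: 266,000 US gal × 3.785 L/gal = 1,006,810 L.
[OCl⁻]/[HOCl] = 10^(pH − pKa) = 10^(7.84 − 7.58) = 1.82; fraction as HOCl = 1/(1 + 1.82) = 0.3546.
Free chlorine required for 1.86 ppm HOCl: 1.86 / 0.3546 = 5.245 ppm.
FC to add: 5.245 − 0.4 = 4.845 mg/L as Cl₂.
Cl₂ equivalent: 4.845 mg/L × 1,006,810 L = 4878 g.
Product at 90.6% available Cl: 4878 / 0.906 = 5384 g.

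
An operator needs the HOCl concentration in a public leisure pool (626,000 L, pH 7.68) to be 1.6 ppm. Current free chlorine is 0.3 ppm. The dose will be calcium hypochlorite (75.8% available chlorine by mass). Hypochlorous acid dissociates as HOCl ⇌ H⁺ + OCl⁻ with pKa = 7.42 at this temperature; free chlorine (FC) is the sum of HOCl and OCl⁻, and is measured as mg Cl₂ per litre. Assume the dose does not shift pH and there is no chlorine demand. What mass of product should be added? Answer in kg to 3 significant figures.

3.48 kg

[OCl⁻]/[HOCl] = 10^(pH − pKa) = 10^(7.68 − 7.42) = 1.82; fraction as HOCl = 1/(1 + 1.82) = 0.3546.
Free chlorine required for 1.6 ppm HOCl: 1.6 / 0.3546 = 4.512 ppm.
FC to add: 4.512 − 0.3 = 4.212 mg/L as Cl₂.
Cl₂ equivalent: 4.212 mg/L × 626,000 L = 2636 g.
Product at 75.8% available Cl: 2636 / 0.758 = 3478 g.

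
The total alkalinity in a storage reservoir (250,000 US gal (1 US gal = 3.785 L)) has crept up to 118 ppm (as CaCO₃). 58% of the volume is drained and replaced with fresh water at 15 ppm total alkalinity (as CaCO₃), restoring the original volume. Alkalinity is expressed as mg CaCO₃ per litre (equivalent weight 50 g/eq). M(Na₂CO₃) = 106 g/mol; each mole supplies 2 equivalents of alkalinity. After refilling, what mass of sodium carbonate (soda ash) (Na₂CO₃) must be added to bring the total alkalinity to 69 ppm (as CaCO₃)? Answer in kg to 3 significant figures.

Volume: 250,000 US gal × 3.785 L/gal = 946,250 L.
After draining 58% and refilling: 118 × 0.42 + 15 × 0.58 = 58.26 ppm.
Deficit to target: 69 − 58.26 = 10.74 mg/L.
As CaCO₃: 10.74 mg/L × 946,250 L = 10,160 g; ÷ 50 g/eq ÷ 2 = 101.6 mol Na₂CO₃.
Mass: 101.6 × 106 = 10,770 g.

10.8 kg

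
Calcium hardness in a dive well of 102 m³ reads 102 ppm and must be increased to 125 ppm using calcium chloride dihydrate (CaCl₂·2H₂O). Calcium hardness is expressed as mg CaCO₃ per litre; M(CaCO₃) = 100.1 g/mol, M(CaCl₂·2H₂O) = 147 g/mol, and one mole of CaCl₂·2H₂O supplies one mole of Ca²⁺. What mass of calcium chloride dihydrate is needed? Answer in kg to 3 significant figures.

3.45 kg

Volume: 102 m³ = 102,000 L.
Hardness to add: (125 − 102) = 23 mg/L as CaCO₃ × 102,000 L = 2346 g as CaCO₃.
Moles of Ca²⁺ (1 mol Ca²⁺ ≡ 1 mol CaCO₃): 2346 / 100.1 g/mol = 23.44 mol.
Mass of CaCl₂·2H₂O: 23.44 × 147 = 3445 g.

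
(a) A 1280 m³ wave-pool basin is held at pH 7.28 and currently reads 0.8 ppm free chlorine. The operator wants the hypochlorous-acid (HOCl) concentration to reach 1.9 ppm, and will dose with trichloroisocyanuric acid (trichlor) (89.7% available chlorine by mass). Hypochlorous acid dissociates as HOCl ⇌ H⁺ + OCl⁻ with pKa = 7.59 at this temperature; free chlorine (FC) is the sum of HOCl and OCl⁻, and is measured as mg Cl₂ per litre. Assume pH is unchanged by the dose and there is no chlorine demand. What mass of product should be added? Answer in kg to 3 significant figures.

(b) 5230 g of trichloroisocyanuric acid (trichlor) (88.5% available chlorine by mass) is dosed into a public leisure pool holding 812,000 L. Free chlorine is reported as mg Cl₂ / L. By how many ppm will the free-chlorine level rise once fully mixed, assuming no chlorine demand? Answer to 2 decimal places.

(a) 2.90 kg; (b) 5.70 ppm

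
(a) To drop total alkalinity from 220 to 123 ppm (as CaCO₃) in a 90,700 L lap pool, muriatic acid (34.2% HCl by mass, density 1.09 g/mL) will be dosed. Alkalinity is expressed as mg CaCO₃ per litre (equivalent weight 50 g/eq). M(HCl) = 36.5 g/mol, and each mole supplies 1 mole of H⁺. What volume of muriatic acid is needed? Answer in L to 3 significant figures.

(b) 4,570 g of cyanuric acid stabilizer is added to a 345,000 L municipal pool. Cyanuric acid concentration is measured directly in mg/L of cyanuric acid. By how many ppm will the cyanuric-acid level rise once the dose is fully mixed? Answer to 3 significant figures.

(a) 17.2 L; (b) 13.2 ppm

(a) Alkalinity to neutralize: (220 − 123) = 97 mg/L as CaCO₃ × 90,700 L = 8798 g as CaCO₃.
(a) Equivalents of H⁺ required: 8798 ÷ 50 g/eq = 176 eq = 176 mol HCl.
(a) Mass of HCl: 176 × 36.5 = 6422 g.
(a) Mass of 34.2% solution: 6422 / 0.342 = 18,780 g.
(a) Volume: 18,780 g ÷ 1.09 g/mL = 17,230 mL.

(b) Rise: 4,570 g / 345,000 L × 1000 = 13.25 mg/L.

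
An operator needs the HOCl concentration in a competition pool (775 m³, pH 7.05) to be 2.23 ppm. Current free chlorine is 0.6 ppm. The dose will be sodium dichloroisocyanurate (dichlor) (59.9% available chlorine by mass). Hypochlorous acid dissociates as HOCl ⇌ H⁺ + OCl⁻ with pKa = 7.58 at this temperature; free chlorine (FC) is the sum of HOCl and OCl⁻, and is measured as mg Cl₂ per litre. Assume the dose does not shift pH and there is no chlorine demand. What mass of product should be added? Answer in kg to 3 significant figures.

Volume: 775 m³ = 775,000 L.
[OCl⁻]/[HOCl] = 10^(pH − pKa) = 10^(7.05 − 7.58) = 0.2951; fraction as HOCl = 1/(1 + 0.2951) = 0.7721.
Free chlorine required for 2.23 ppm HOCl: 2.23 / 0.7721 = 2.888 ppm.
FC to add: 2.888 − 0.6 = 2.288 mg/L as Cl₂.
Cl₂ equivalent: 2.288 mg/L × 775,000 L = 1773 g.
Product at 59.9% available Cl: 1773 / 0.599 = 2960 g.

2.96 kg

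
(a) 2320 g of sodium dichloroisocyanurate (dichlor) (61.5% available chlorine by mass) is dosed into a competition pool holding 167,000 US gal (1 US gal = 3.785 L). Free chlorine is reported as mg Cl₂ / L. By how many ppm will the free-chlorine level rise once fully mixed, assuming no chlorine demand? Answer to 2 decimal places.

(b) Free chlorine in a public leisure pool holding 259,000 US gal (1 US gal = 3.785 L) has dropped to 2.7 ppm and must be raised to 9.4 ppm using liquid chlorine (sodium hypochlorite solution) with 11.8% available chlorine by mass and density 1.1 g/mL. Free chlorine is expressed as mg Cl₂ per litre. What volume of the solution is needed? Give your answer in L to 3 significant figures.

(a) Volume: 167,000 US gal × 3.785 L/gal = 632,095 L.
(a) Available chlorine delivered: 2320 g × 0.615 = 1427 g as Cl₂.
(a) Concentration rise: 1427 g / 632,095 L = 2.257 mg/L = 2.26 ppm.

(b) Volume: 259,000 US gal × 3.785 L/gal = 980,315 L.
(b) Chlorine deficit: 9.4 − 2.7 = 6.7 ppm = 6.7 mg/L as Cl₂.
(b) Cl₂ equivalent needed: 6.7 mg/L × 980,315 L = 6,568,000 mg = 6568 g.
(b) Product at 11.8% available chlorine: 6568 / 0.118 = 55,660 g.
(b) Volume at density 1.1 g/mL: 55,660 g ÷ 1.1 g/mL = 50,600 mL.

(a) 2.26 ppm; (b) 50.6 L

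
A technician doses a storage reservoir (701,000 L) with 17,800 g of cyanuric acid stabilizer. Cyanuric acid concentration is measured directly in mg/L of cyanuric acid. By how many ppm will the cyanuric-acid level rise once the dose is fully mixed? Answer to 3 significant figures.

Rise: 17,800 g / 701,000 L × 1000 = 25.39 mg/L.

25.4 ppm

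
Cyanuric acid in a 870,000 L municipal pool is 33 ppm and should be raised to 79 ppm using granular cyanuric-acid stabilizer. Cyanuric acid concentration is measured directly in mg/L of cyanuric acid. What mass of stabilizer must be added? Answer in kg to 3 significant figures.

CYA to add: (79 − 33) = 46 mg/L × 870,000 L = 40,020 g cyanuric acid.

40.0 kg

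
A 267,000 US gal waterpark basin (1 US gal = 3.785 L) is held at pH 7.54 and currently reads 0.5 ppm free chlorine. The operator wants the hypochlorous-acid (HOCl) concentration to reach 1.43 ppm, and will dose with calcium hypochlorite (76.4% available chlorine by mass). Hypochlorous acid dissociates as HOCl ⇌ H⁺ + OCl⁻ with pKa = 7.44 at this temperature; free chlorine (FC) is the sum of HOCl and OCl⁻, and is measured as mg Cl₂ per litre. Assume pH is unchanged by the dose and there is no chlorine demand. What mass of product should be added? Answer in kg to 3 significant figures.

3.61 kg

Volume: 267,000 US gal × 3.785 L/gal = 1,010,595 L.
[OCl⁻]/[HOCl] = 10^(pH − pKa) = 10^(7.54 − 7.44) = 1.259; fraction as HOCl = 1/(1 + 1.259) = 0.4427.
Free chlorine required for 1.43 ppm HOCl: 1.43 / 0.4427 = 3.23 ppm.
FC to add: 3.23 − 0.5 = 2.73 mg/L as Cl₂.
Cl₂ equivalent: 2.73 mg/L × 1,010,595 L = 2759 g.
Product at 76.4% available Cl: 2759 / 0.764 = 3612 g.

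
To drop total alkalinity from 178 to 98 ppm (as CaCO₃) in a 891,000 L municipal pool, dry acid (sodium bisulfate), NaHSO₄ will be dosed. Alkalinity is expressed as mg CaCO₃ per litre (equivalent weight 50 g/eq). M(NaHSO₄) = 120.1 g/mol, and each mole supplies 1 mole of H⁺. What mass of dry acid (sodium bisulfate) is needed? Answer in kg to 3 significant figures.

Alkalinity to neutralize: (178 − 98) = 80 mg/L as CaCO₃ × 891,000 L = 71,280 g as CaCO₃.
Equivalents of H⁺ required: 71,280 ÷ 50 g/eq = 1426 eq = 1426 mol NaHSO₄.
Mass of NaHSO₄: 1426 × 120.1 = 171,200 g.

171 kg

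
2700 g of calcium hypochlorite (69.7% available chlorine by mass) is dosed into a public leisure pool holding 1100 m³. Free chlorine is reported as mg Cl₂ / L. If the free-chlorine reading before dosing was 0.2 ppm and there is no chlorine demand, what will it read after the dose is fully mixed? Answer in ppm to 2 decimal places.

Volume: 1100 m³ = 1,100,000 L.
Available chlorine delivered: 2700 g × 0.697 = 1882 g as Cl₂.
Concentration rise: 1882 g / 1,100,000 L = 1.711 mg/L = 1.71 ppm.
Final FC: 0.2 + 1.71 = 1.91 ppm.

1.91 ppm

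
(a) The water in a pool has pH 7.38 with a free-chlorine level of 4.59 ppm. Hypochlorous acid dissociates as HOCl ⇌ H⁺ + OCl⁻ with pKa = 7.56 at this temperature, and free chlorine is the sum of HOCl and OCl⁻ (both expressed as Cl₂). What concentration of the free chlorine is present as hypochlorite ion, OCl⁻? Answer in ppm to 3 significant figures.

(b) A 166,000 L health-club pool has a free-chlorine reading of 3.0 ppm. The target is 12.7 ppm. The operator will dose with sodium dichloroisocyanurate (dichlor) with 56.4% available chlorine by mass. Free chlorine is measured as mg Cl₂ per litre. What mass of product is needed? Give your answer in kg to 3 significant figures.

(a) [OCl⁻]/[HOCl] = 10^(pH − pKa) = 10^(7.38 − 7.56) = 10^-0.18 = 0.6607.
(a) Fraction as HOCl = 1 / (1 + 0.6607) = 0.6022.
(a) OCl⁻ = (1 − 0.6022) × 4.59 ppm = 1.826 ppm.

(b) Chlorine deficit: 12.7 − 3.0 = 9.7 ppm = 9.7 mg/L as Cl₂.
(b) Cl₂ equivalent needed: 9.7 mg/L × 166,000 L = 1,610,000 mg = 1610 g.
(b) Product at 56.4% available chlorine: 1610 / 0.564 = 2855 g.

(a) 1.83 ppm; (b) 2.85 kg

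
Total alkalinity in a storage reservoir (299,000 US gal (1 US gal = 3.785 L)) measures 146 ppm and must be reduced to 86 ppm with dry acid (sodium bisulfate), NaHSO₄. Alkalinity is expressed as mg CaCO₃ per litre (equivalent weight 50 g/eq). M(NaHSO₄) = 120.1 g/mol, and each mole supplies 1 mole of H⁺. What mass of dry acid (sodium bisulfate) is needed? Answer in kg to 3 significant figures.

Volume: 299,000 US gal × 3.785 L/gal = 1,131,715 L.
Alkalinity to neutralize: (146 − 86) = 60 mg/L as CaCO₃ × 1,131,715 L = 67,900 g as CaCO₃.
Equivalents of H⁺ required: 67,900 ÷ 50 g/eq = 1358 eq = 1358 mol NaHSO₄.
Mass of NaHSO₄: 1358 × 120.1 = 163,100 g.

163 kg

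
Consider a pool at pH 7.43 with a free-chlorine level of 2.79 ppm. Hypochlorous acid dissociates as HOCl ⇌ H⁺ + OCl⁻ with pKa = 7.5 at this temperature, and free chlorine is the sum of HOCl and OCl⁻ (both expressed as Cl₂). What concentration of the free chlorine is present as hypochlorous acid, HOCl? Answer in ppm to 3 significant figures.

1.51 ppm

[OCl⁻]/[HOCl] = 10^(pH − pKa) = 10^(7.43 − 7.5) = 10^-0.07 = 0.8511.
Fraction as HOCl = 1 / (1 + 0.8511) = 0.5402.
HOCl = 0.5402 × 2.79 ppm = 1.507 ppm.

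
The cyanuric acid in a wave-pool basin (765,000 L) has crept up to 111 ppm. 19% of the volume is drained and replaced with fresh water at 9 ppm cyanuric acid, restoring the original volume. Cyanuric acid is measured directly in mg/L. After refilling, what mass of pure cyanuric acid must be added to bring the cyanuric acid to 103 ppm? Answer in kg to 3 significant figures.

After draining 19% and refilling: 111 × 0.81 + 9 × 0.19 = 91.62 ppm.
Deficit to target: 103 − 91.62 = 11.38 mg/L.
Mass: 11.38 mg/L × 765,000 L = 8706 g cyanuric acid.

8.71 kg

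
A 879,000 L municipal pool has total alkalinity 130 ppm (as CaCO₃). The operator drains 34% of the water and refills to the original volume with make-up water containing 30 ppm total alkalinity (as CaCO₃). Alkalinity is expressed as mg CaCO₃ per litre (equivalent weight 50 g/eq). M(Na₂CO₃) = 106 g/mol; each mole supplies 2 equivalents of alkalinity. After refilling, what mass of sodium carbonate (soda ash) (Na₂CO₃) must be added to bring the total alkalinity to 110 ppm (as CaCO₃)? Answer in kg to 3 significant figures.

After draining 34% and refilling: 130 × 0.66 + 30 × 0.34 = 96 ppm.
Deficit to target: 110 − 96 = 14 mg/L.
As CaCO₃: 14 mg/L × 879,000 L = 12,310 g; ÷ 50 g/eq ÷ 2 = 123.1 mol Na₂CO₃.
Mass: 123.1 × 106 = 13,040 g.

13.0 kg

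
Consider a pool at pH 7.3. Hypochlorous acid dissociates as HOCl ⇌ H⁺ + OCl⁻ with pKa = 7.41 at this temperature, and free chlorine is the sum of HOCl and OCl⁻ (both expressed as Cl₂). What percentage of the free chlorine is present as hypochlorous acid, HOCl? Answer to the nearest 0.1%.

56.3%

[OCl⁻]/[HOCl] = 10^(pH − pKa) = 10^(7.3 − 7.41) = 10^-0.11 = 0.7762.
Fraction as HOCl = 1 / (1 + 0.7762) = 0.563.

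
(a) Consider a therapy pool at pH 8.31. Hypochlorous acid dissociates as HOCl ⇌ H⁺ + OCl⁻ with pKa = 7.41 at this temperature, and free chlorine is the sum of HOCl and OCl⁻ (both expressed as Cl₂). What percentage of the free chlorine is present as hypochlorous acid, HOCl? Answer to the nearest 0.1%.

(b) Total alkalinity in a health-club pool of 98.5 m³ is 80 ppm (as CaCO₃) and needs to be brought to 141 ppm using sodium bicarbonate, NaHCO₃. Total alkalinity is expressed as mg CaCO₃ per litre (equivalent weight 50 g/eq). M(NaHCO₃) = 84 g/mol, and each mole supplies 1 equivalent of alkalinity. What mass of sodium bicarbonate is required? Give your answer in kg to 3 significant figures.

(a) [OCl⁻]/[HOCl] = 10^(pH − pKa) = 10^(8.31 − 7.41) = 10^0.90 = 7.943.
(a) Fraction as HOCl = 1 / (1 + 7.943) = 0.1118.

(b) Volume: 98.5 m³ = 98,500 L.
(b) Alkalinity to add: (141 − 80) = 61 mg/L as CaCO₃ × 98,500 L = 6008 g as CaCO₃.
(b) Equivalents: 6008 g ÷ 50 g/eq = 120.2 eq.
(b) NaHCO₃ supplies 1 eq per mole → 120.2 mol.
(b) Mass: 120.2 mol × 84 g/mol = 10,090 g.

(a) 11.2%; (b) 10.1 kg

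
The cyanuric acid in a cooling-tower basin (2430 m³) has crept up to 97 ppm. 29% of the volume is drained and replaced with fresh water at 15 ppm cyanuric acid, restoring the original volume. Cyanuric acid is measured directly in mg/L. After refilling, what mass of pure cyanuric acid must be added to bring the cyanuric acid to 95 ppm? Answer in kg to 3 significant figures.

Volume: 2430 m³ = 2,430,000 L.
After draining 29% and refilling: 97 × 0.71 + 15 × 0.29 = 73.22 ppm.
Deficit to target: 95 − 73.22 = 21.78 mg/L.
Mass: 21.78 mg/L × 2,430,000 L = 52,930 g cyanuric acid.

52.9 kg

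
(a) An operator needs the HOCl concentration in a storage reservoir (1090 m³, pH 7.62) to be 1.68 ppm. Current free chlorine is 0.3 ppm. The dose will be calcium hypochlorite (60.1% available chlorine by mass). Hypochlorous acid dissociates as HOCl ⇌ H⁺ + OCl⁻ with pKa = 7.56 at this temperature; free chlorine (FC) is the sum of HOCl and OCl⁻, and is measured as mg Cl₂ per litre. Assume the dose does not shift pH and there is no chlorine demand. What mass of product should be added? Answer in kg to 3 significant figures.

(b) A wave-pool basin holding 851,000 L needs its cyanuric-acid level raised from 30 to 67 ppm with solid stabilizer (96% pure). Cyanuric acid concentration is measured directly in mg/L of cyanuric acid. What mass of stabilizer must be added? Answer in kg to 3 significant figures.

(a) 6.00 kg; (b) 32.8 kg

(a) Volume: 1090 m³ = 1,090,000 L.
(a) [OCl⁻]/[HOCl] = 10^(pH − pKa) = 10^(7.62 − 7.56) = 1.148; fraction as HOCl = 1/(1 + 1.148) = 0.4655.
(a) Free chlorine required for 1.68 ppm HOCl: 1.68 / 0.4655 = 3.609 ppm.
(a) FC to add: 3.609 − 0.3 = 3.309 mg/L as Cl₂.
(a) Cl₂ equivalent: 3.309 mg/L × 1,090,000 L = 3607 g.
(a) Product at 60.1% available Cl: 3607 / 0.601 = 6001 g.

(b) CYA to add: (67 − 30) = 37 mg/L × 851,000 L = 31,490 g cyanuric acid.
(b) At 96% purity: 31,490 / 0.96 = 32,800 g product.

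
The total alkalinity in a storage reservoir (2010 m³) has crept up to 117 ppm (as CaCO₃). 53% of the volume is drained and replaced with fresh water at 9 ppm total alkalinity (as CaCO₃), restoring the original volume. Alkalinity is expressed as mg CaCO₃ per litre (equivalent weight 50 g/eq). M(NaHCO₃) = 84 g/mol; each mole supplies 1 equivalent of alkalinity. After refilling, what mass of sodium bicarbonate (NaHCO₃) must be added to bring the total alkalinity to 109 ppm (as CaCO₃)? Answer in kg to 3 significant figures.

166 kg

Volume: 2010 m³ = 2,010,000 L.
After draining 53% and refilling: 117 × 0.47 + 9 × 0.53 = 59.76 ppm.
Deficit to target: 109 − 59.76 = 49.24 mg/L.
As CaCO₃: 49.24 mg/L × 2,010,000 L = 98,970 g; ÷ 50 g/eq ÷ 1 = 1979 mol NaHCO₃.
Mass: 1979 × 84 = 166,300 g.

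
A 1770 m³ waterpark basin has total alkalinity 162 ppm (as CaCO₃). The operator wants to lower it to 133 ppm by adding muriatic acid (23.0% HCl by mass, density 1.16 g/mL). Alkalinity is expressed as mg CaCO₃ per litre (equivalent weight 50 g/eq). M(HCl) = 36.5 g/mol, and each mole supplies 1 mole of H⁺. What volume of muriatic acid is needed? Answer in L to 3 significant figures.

140 L

Volume: 1770 m³ = 1,770,000 L.
Alkalinity to neutralize: (162 − 133) = 29 mg/L as CaCO₃ × 1,770,000 L = 51,330 g as CaCO₃.
Equivalents of H⁺ required: 51,330 ÷ 50 g/eq = 1027 eq = 1027 mol HCl.
Mass of HCl: 1027 × 36.5 = 37,470 g.
Mass of 23.0% solution: 37,470 / 0.23 = 162,900 g.
Volume: 162,900 g ÷ 1.16 g/mL = 140,400 mL.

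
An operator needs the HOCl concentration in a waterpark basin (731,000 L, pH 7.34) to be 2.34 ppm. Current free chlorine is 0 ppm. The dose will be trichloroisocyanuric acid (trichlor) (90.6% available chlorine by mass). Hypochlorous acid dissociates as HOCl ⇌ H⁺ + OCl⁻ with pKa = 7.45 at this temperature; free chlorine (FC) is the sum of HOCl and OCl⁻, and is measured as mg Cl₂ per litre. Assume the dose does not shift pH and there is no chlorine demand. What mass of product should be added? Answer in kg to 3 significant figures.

[OCl⁻]/[HOCl] = 10^(pH − pKa) = 10^(7.34 − 7.45) = 0.7762; fraction as HOCl = 1/(1 + 0.7762) = 0.563.
Free chlorine required for 2.34 ppm HOCl: 2.34 / 0.563 = 4.156 ppm.
FC to add: 4.156 − 0 = 4.156 mg/L as Cl₂.
Cl₂ equivalent: 4.156 mg/L × 731,000 L = 3038 g.
Product at 90.6% available Cl: 3038 / 0.906 = 3354 g.

3.35 kg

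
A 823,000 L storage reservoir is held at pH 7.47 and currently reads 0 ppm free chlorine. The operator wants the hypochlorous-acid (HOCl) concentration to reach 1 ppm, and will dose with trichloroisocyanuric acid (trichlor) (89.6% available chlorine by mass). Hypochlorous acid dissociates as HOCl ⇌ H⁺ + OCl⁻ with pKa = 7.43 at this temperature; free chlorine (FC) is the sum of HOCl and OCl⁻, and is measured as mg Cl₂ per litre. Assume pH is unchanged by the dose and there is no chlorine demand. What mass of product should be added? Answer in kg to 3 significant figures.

1.93 kg

[OCl⁻]/[HOCl] = 10^(pH − pKa) = 10^(7.47 − 7.43) = 1.096; fraction as HOCl = 1/(1 + 1.096) = 0.477.
Free chlorine required for 1 ppm HOCl: 1 / 0.477 = 2.096 ppm.
FC to add: 2.096 − 0 = 2.096 mg/L as Cl₂.
Cl₂ equivalent: 2.096 mg/L × 823,000 L = 1725 g.
Product at 89.6% available Cl: 1725 / 0.896 = 1926 g.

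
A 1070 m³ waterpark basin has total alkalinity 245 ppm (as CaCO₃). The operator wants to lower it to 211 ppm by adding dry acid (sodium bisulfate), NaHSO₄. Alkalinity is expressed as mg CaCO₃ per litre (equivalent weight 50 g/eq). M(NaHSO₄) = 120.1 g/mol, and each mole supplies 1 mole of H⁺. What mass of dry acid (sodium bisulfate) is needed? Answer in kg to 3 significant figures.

87.4 kg

Volume: 1070 m³ = 1,070,000 L.
Alkalinity to neutralize: (245 − 211) = 34 mg/L as CaCO₃ × 1,070,000 L = 36,380 g as CaCO₃.
Equivalents of H⁺ required: 36,380 ÷ 50 g/eq = 727.6 eq = 727.6 mol NaHSO₄.
Mass of NaHSO₄: 727.6 × 120.1 = 87,380 g.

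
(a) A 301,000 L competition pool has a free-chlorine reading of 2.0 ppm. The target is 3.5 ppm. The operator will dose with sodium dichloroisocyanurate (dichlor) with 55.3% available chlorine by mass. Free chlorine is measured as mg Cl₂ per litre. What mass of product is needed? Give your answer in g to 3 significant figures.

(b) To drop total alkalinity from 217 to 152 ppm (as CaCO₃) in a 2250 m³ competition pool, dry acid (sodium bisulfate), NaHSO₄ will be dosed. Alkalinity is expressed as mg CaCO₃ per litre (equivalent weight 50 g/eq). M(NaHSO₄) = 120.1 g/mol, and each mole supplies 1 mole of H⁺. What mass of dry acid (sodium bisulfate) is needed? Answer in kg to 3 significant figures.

(a) Chlorine deficit: 3.5 − 2.0 = 1.5 ppm = 1.5 mg/L as Cl₂.
(a) Cl₂ equivalent needed: 1.5 mg/L × 301,000 L = 451,500 mg = 451.5 g.
(a) Product at 55.3% available chlorine: 451.5 / 0.553 = 816.5 g.

(b) Volume: 2250 m³ = 2,250,000 L.
(b) Alkalinity to neutralize: (217 − 152) = 65 mg/L as CaCO₃ × 2,250,000 L = 146,200 g as CaCO₃.
(b) Equivalents of H⁺ required: 146,200 ÷ 50 g/eq = 2925 eq = 2925 mol NaHSO₄.
(b) Mass of NaHSO₄: 2925 × 120.1 = 351,300 g.

(a) 816 g; (b) 351 kg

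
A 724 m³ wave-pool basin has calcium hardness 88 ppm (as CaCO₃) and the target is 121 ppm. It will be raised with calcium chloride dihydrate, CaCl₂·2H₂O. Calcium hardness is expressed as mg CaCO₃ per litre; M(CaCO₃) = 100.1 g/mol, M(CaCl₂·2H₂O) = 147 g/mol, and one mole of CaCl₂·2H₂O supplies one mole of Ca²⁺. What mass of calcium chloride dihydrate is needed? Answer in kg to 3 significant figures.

Volume: 724 m³ = 724,000 L.
Hardness to add: (121 − 88) = 33 mg/L as CaCO₃ × 724,000 L = 23,890 g as CaCO₃.
Moles of Ca²⁺ (1 mol Ca²⁺ ≡ 1 mol CaCO₃): 23,890 / 100.1 g/mol = 238.7 mol.
Mass of CaCl₂·2H₂O: 238.7 × 147 = 35,090 g.

35.1 kg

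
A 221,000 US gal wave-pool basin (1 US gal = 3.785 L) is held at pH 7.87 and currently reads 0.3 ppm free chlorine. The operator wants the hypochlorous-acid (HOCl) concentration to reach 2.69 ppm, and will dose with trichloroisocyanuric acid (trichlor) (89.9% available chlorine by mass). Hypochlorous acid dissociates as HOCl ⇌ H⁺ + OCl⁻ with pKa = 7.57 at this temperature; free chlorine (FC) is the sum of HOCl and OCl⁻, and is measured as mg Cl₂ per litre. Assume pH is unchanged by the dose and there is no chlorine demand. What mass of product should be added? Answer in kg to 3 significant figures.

Volume: 221,000 US gal × 3.785 L/gal = 836,485 L.
[OCl⁻]/[HOCl] = 10^(pH − pKa) = 10^(7.87 − 7.57) = 1.995; fraction as HOCl = 1/(1 + 1.995) = 0.3339.
Free chlorine required for 2.69 ppm HOCl: 2.69 / 0.3339 = 8.057 ppm.
FC to add: 8.057 − 0.3 = 7.757 mg/L as Cl₂.
Cl₂ equivalent: 7.757 mg/L × 836,485 L = 6489 g.
Product at 89.9% available Cl: 6489 / 0.899 = 7218 g.

7.22 kg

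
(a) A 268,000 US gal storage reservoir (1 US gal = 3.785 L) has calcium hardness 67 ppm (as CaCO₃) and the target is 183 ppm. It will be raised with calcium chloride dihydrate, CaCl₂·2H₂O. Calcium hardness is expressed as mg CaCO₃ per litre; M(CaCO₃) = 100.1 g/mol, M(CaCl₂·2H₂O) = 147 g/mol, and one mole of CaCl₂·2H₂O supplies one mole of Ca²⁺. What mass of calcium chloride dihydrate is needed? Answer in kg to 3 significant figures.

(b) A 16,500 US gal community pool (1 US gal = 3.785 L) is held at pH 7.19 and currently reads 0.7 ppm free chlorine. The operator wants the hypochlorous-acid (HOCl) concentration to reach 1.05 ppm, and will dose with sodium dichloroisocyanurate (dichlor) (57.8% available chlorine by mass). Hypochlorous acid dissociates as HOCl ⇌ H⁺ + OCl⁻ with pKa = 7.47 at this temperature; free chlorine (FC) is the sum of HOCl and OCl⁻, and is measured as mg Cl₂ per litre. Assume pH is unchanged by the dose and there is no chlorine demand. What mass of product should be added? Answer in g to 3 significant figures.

(a) 173 kg; (b) 97.4 g

(a) Volume: 268,000 US gal × 3.785 L/gal = 1,014,380 L.
(a) Hardness to add: (183 − 67) = 116 mg/L as CaCO₃ × 1,014,380 L = 117,700 g as CaCO₃.
(a) Moles of Ca²⁺ (1 mol Ca²⁺ ≡ 1 mol CaCO₃): 117,700 / 100.1 g/mol = 1176 mol.
(a) Mass of CaCl₂·2H₂O: 1176 × 147 = 172,800 g.

(b) Volume: 16,500 US gal × 3.785 L/gal = 62,452 L.
(b) [OCl⁻]/[HOCl] = 10^(pH − pKa) = 10^(7.19 − 7.47) = 0.5248; fraction as HOCl = 1/(1 + 0.5248) = 0.6558.
(b) Free chlorine required for 1.05 ppm HOCl: 1.05 / 0.6558 = 1.601 ppm.
(b) FC to add: 1.601 − 0.7 = 0.901 mg/L as Cl₂.
(b) Cl₂ equivalent: 0.901 mg/L × 62,452 L = 56.27 g.
(b) Product at 57.8% available Cl: 56.27 / 0.578 = 97.36 g.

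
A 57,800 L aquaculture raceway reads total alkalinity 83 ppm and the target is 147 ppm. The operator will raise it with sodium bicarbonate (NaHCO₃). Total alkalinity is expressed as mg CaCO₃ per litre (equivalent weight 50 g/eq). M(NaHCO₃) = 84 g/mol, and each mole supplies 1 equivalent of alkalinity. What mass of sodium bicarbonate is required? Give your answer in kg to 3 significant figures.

6.21 kg

Alkalinity to add: (147 − 83) = 64 mg/L as CaCO₃ × 57,800 L = 3699 g as CaCO₃.
Equivalents: 3699 g ÷ 50 g/eq = 73.98 eq.
NaHCO₃ supplies 1 eq per mole → 73.98 mol.
Mass: 73.98 mol × 84 g/mol = 6215 g.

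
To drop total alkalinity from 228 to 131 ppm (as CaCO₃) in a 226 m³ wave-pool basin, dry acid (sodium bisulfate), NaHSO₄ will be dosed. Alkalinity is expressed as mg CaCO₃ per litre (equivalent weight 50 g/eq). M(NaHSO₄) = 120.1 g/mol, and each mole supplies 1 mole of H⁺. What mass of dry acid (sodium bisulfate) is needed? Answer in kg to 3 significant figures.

52.7 kg

Volume: 226 m³ = 226,000 L.
Alkalinity to neutralize: (228 − 131) = 97 mg/L as CaCO₃ × 226,000 L = 21,920 g as CaCO₃.
Equivalents of H⁺ required: 21,920 ÷ 50 g/eq = 438.4 eq = 438.4 mol NaHSO₄.
Mass of NaHSO₄: 438.4 × 120.1 = 52,660 g.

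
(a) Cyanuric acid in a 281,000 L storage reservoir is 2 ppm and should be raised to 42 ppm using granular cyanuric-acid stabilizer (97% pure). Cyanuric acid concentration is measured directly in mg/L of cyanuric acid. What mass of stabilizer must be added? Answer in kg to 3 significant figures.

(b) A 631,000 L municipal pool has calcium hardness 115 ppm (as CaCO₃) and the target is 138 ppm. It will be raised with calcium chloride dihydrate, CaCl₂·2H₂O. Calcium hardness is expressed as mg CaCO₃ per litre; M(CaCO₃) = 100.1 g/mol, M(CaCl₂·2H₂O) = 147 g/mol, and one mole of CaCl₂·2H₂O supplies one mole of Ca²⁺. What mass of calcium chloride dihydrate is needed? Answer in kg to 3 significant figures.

(a) CYA to add: (42 − 2) = 40 mg/L × 281,000 L = 11,240 g cyanuric acid.
(a) At 97% purity: 11,240 / 0.97 = 11,590 g product.

(b) Hardness to add: (138 − 115) = 23 mg/L as CaCO₃ × 631,000 L = 14,510 g as CaCO₃.
(b) Moles of Ca²⁺ (1 mol Ca²⁺ ≡ 1 mol CaCO₃): 14,510 / 100.1 g/mol = 145 mol.
(b) Mass of CaCl₂·2H₂O: 145 × 147 = 21,310 g.

(a) 11.6 kg; (b) 21.3 kg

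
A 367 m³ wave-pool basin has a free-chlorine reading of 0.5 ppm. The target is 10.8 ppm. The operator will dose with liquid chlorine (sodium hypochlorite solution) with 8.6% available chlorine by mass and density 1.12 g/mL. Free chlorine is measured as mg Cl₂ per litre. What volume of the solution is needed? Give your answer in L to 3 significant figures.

39.2 L

Volume: 367 m³ = 367,000 L.
Chlorine deficit: 10.8 − 0.5 = 10.3 ppm = 10.3 mg/L as Cl₂.
Cl₂ equivalent needed: 10.3 mg/L × 367,000 L = 3,780,000 mg = 3780 g.
Product at 8.6% available chlorine: 3780 / 0.086 = 43,950 g.
Volume at density 1.12 g/mL: 43,950 g ÷ 1.12 g/mL = 39,250 mL.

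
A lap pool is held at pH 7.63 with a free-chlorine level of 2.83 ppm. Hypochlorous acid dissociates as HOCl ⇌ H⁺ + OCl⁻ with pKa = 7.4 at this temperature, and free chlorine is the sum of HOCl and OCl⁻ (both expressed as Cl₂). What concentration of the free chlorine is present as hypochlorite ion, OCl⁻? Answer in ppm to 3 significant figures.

1.78 ppm

[OCl⁻]/[HOCl] = 10^(pH − pKa) = 10^(7.63 − 7.4) = 10^0.23 = 1.698.
Fraction as HOCl = 1 / (1 + 1.698) = 0.3706.
OCl⁻ = (1 − 0.3706) × 2.83 ppm = 1.781 ppm.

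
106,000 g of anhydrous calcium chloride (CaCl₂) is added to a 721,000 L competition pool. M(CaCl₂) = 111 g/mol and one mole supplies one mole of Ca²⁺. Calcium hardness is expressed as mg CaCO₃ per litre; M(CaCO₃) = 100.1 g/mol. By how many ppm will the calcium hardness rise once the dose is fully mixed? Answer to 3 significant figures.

133 ppm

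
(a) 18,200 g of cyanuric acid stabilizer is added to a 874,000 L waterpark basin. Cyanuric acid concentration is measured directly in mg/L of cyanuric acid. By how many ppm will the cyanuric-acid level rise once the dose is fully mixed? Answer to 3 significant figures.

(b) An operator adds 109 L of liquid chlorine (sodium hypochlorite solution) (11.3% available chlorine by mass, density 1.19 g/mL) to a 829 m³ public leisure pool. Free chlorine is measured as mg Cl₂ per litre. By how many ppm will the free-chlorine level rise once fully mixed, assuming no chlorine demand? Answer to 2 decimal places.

(a) 20.8 ppm; (b) 17.68 ppm

(a) Rise: 18,200 g / 874,000 L × 1000 = 20.82 mg/L.

(b) Volume: 829 m³ = 829,000 L.
(b) Mass of solution: 109 L × 1000 mL/L × 1.19 g/mL = 129,700 g.
(b) Available chlorine delivered: 129,700 g × 0.113 = 14,660 g as Cl₂.
(b) Concentration rise: 14,660 g / 829,000 L = 17.68 mg/L = 17.68 ppm.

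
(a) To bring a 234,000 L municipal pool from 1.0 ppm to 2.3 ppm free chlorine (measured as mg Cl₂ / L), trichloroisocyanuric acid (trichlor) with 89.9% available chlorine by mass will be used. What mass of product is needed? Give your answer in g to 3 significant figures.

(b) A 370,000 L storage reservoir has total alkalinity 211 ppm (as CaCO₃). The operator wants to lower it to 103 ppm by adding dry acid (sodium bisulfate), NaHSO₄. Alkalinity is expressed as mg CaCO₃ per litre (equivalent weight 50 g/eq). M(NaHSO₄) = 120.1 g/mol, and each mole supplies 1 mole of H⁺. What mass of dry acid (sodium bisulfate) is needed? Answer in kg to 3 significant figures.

(a) Chlorine deficit: 2.3 − 1.0 = 1.3 ppm = 1.3 mg/L as Cl₂.
(a) Cl₂ equivalent needed: 1.3 mg/L × 234,000 L = 304,200 mg = 304.2 g.
(a) Product at 89.9% available chlorine: 304.2 / 0.899 = 338.4 g.

(b) Alkalinity to neutralize: (211 − 103) = 108 mg/L as CaCO₃ × 370,000 L = 39,960 g as CaCO₃.
(b) Equivalents of H⁺ required: 39,960 ÷ 50 g/eq = 799.2 eq = 799.2 mol NaHSO₄.
(b) Mass of NaHSO₄: 799.2 × 120.1 = 95,980 g.

(a) 338 g; (b) 96.0 kg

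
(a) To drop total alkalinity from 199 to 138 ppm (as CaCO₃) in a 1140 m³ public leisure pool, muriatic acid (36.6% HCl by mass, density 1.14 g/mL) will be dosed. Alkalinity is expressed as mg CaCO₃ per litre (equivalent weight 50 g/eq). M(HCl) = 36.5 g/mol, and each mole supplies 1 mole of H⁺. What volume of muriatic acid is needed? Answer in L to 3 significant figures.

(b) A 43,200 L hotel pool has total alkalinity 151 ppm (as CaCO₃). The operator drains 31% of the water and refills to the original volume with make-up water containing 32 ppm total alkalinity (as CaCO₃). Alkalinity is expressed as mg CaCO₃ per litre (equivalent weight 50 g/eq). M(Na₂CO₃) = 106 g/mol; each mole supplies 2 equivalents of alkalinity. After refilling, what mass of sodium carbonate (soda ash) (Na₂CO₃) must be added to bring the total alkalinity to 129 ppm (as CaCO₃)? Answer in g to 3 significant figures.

(a) 122 L; (b) 682 g

(a) Volume: 1140 m³ = 1,140,000 L.
(a) Alkalinity to neutralize: (199 − 138) = 61 mg/L as CaCO₃ × 1,140,000 L = 69,540 g as CaCO₃.
(a) Equivalents of H⁺ required: 69,540 ÷ 50 g/eq = 1391 eq = 1391 mol HCl.
(a) Mass of HCl: 1391 × 36.5 = 50,760 g.
(a) Mass of 36.6% solution: 50,760 / 0.366 = 138,700 g.
(a) Volume: 138,700 g ÷ 1.14 g/mL = 121,700 mL.

(b) After draining 31% and refilling: 151 × 0.69 + 32 × 0.31 = 114.11 ppm.
(b) Deficit to target: 129 − 114.11 = 14.89 mg/L.
(b) As CaCO₃: 14.89 mg/L × 43,200 L = 643.2 g; ÷ 50 g/eq ÷ 2 = 6.432 mol Na₂CO₃.
(b) Mass: 6.432 × 106 = 681.8 g.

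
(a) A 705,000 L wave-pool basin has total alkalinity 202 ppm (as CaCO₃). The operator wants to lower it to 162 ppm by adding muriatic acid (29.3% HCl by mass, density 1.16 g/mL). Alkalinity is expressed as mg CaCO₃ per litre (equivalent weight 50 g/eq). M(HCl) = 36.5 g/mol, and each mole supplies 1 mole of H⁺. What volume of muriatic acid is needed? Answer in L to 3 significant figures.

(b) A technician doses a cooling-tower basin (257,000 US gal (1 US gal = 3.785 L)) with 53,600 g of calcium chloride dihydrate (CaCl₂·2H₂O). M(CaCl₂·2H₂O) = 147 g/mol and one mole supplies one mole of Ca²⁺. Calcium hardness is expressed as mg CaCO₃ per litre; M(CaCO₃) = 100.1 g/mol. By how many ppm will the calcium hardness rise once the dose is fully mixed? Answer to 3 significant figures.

(a) 60.6 L; (b) 37.5 ppm

(a) Alkalinity to neutralize: (202 − 162) = 40 mg/L as CaCO₃ × 705,000 L = 28,200 g as CaCO₃.
(a) Equivalents of H⁺ required: 28,200 ÷ 50 g/eq = 564 eq = 564 mol HCl.
(a) Mass of HCl: 564 × 36.5 = 20,590 g.
(a) Mass of 29.3% solution: 20,590 / 0.293 = 70,260 g.
(a) Volume: 70,260 g ÷ 1.16 g/mL = 60,570 mL.

(b) Volume: 257,000 US gal × 3.785 L/gal = 972,745 L.
(b) Moles of Ca²⁺: 53,600 g ÷ 147 g/mol = 364.6 mol.
(b) As CaCO₃: 364.6 mol × 100.1 g/mol = 36,500 g.
(b) Rise: 36,500 g / 972,745 L × 1000 = 37.52 mg/L.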